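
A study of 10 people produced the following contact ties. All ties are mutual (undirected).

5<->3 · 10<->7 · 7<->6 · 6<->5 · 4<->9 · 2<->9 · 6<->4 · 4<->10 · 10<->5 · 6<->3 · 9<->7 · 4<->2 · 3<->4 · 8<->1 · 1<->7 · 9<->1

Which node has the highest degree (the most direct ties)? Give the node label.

4

Degrees — 1:3, 2:2, 3:3, 4:5, 5:3, 6:4, 7:4, 8:1, 9:4, 10:3.
The maximum is 5, attained only by 4.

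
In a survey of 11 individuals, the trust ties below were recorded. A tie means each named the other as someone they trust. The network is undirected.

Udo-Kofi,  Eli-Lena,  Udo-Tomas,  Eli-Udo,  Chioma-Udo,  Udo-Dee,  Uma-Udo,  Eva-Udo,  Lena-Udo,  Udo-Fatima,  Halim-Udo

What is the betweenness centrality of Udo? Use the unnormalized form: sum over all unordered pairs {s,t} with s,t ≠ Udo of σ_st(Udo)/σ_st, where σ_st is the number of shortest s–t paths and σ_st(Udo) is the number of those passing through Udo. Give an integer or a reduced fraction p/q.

44

Pairs whose geodesics pass through Udo — Fatima–Uma: 1; Fatima–Dee: 1; Fatima–Lena: 1; Fatima–Eva: 1; Fatima–Tomas: 1; Fatima–Kofi: 1; Fatima–Eli: 1; Fatima–Chioma: 1; Fatima–Halim: 1; Uma–Dee: 1; Uma–Lena: 1; Uma–Eva: 1; Uma–Tomas: 1; Uma–Kofi: 1 … (+30 more pairs).
All other pairs contribute 0.
Summing the contributions gives betweenness(Udo) = 44.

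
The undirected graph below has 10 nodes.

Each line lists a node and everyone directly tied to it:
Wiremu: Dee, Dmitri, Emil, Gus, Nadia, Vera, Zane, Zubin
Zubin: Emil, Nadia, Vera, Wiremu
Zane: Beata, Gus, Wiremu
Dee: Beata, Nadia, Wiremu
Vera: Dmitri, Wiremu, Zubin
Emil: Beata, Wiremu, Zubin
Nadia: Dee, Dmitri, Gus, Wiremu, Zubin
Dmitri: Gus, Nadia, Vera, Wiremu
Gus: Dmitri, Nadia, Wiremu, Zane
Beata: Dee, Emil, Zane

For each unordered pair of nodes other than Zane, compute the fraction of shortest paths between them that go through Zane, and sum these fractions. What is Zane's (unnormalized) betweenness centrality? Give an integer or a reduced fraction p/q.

Pairs whose geodesics pass through Zane — Beata–Gus: 1; Beata–Dmitri: 2/5; Beata–Vera: 1/4; Beata–Wiremu: 1/3.
All other pairs contribute 0.
Summing the contributions gives betweenness(Zane) = 119/60.

119/60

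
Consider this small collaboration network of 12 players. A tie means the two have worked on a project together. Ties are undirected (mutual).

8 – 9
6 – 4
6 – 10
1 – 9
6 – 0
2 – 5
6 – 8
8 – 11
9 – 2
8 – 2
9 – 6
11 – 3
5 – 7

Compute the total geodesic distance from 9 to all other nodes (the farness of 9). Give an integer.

20

Distances from 9: 0:2, 1:1, 2:1, 3:3, 4:2, 5:2, 6:1, 7:3, 8:1, 10:2, 11:2.
Sum = 2 + 1 + 1 + 3 + 2 + 2 + 1 + 3 + 1 + 2 + 2 = 20.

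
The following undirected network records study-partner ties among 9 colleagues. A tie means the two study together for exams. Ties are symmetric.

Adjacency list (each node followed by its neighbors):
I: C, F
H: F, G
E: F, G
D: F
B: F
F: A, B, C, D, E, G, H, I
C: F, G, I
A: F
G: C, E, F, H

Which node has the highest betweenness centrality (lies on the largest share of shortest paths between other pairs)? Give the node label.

Unnormalized betweenness of each node: A:0, B:0, C:1/2, D:0, E:0, F:22, G:3/2, H:0, I:0.
F has the largest value, 22, making it the main broker — the node through which the most shortest paths run.

F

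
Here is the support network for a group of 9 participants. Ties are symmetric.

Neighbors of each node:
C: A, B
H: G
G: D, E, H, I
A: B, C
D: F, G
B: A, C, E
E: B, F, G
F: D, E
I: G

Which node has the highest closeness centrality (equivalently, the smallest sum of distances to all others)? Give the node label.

Farness (sum of distances to all others) for each node — A:22, B:16, C:22, D:19, E:13, F:18, G:14, H:21, I:21.
The smallest farness is 13, for E, so E has the highest closeness.

E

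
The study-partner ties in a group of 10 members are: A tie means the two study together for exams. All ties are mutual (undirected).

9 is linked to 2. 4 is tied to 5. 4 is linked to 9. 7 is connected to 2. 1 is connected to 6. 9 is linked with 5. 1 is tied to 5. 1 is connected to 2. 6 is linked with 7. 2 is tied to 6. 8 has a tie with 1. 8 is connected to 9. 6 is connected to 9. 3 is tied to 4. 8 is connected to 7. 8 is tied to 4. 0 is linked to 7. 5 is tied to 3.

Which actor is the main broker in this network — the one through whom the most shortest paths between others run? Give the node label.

7

Unnormalized betweenness of each node: 0:0, 1:74/21, 2:181/84, 3:0, 4:67/14, 5:43/12, 6:181/84, 7:26/3, 8:583/84, 9:130/21.
7 has the largest value, 26/3, making it the main broker — the node through which the most shortest paths run.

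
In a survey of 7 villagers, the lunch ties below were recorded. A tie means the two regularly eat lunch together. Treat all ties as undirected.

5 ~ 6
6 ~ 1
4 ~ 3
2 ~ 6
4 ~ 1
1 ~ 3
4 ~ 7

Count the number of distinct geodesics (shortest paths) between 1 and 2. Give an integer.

The shortest distance is 2, and the only length-2 path is 1–6–2. So there is exactly 1 shortest path.

1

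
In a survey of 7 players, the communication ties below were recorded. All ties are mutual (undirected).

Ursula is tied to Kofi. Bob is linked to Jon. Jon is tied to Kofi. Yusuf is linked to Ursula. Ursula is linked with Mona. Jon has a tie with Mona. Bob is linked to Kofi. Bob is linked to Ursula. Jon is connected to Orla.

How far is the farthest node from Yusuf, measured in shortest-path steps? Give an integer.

4

Distances from Yusuf: Bob:2, Jon:3, Kofi:2, Mona:2, Orla:4, Ursula:1.
The largest is 4 (to Orla), so the eccentricity of Yusuf is 4.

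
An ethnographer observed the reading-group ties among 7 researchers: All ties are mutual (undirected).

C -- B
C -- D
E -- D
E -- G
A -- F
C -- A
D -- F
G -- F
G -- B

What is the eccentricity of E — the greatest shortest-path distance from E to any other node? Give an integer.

Distances from E: A:3, B:2, C:2, D:1, F:2, G:1.
The largest is 3 (to A), so the eccentricity of E is 3.

3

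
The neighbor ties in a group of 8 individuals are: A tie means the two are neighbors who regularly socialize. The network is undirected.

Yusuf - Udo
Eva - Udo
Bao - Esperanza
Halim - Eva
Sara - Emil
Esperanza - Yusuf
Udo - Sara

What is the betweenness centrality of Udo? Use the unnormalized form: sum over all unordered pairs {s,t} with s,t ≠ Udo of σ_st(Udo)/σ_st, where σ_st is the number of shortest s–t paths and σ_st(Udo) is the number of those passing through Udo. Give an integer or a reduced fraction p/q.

Pairs whose geodesics pass through Udo — Bao–Eva: 1; Bao–Emil: 1; Bao–Halim: 1; Bao–Sara: 1; Eva–Esperanza: 1; Eva–Emil: 1; Eva–Yusuf: 1; Eva–Sara: 1; Esperanza–Emil: 1; Esperanza–Halim: 1; Esperanza–Sara: 1; Emil–Yusuf: 1; Emil–Halim: 1; Yusuf–Halim: 1 … (+2 more pairs).
All other pairs contribute 0.
Summing the contributions gives betweenness(Udo) = 16.

16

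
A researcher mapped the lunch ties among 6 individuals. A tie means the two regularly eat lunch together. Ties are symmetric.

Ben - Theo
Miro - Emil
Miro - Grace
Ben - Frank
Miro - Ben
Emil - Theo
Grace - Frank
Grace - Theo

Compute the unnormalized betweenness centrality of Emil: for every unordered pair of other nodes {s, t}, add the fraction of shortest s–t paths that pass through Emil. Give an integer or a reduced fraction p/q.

Pairs whose geodesics pass through Emil — Miro–Theo: 1/3.
All other pairs contribute 0.
Summing the contributions gives betweenness(Emil) = 1/3.

1/3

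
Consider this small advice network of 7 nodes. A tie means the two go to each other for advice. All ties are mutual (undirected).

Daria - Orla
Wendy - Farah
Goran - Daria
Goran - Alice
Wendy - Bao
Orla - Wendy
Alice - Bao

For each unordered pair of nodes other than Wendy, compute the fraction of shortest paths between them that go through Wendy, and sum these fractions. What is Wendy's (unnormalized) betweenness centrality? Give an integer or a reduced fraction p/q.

Pairs whose geodesics pass through Wendy — Goran–Farah: 2/2; Orla–Bao: 1; Orla–Alice: 1/2; Orla–Farah: 1; Daria–Bao: 1/2; Daria–Farah: 1; Bao–Farah: 1; Alice–Farah: 1.
All other pairs contribute 0.
Summing the contributions gives betweenness(Wendy) = 7.

7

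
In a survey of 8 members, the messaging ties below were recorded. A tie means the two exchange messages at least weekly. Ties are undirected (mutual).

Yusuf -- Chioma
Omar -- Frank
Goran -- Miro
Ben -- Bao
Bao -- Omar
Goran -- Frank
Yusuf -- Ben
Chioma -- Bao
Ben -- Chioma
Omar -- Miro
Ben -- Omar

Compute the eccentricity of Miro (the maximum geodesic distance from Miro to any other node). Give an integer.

Distances from Miro: Bao:2, Ben:2, Chioma:3, Frank:2, Goran:1, Omar:1, Yusuf:3.
The largest is 3 (to Chioma and Yusuf), so the eccentricity of Miro is 3.

3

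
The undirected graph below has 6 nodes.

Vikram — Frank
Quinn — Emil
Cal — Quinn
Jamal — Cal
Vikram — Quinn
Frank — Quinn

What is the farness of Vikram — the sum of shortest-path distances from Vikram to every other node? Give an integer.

Distances from Vikram: Cal:2, Emil:2, Frank:1, Jamal:3, Quinn:1.
Sum = 2 + 2 + 1 + 3 + 1 = 9.

9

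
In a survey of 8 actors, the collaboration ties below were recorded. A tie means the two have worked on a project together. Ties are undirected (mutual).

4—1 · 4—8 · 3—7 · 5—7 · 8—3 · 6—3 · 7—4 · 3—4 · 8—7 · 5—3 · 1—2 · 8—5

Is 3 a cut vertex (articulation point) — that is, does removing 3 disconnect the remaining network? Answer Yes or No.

Removing 3 leaves {1, 2, 4, 5, 7, and 8} with no path to {6}, so the network splits into 2 components. 3 is a cut vertex.

Yes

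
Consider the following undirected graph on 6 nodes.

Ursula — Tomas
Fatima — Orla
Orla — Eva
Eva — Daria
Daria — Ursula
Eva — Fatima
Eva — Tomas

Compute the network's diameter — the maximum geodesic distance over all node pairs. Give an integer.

3

Eccentricity of each node (its greatest distance to any other): Daria:2, Eva:2, Fatima:3, Orla:3, Tomas:2, Ursula:3.
The maximum eccentricity is 3, realized for instance by the pair Fatima–Ursula via Fatima – Eva – Daria – Ursula. So the diameter is 3.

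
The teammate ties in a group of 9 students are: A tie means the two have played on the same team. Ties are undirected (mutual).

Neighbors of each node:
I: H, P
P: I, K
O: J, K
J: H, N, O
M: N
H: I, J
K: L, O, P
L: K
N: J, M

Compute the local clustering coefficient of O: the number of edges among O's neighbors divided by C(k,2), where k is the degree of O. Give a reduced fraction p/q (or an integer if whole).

O's neighbors: J and K (k = 2).
Possible neighbor pairs: C(2,2) = 1. Edges among them: none → e = 0.
Clustering(O) = 0/1.

0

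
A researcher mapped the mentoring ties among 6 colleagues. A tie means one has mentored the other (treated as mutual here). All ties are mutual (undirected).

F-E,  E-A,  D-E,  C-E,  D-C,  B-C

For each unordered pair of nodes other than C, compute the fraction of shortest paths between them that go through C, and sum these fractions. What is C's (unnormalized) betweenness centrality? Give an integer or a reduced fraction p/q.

Pairs whose geodesics pass through C — D–B: 1; A–B: 1; E–B: 1; B–F: 1.
All other pairs contribute 0.
Summing the contributions gives betweenness(C) = 4.

4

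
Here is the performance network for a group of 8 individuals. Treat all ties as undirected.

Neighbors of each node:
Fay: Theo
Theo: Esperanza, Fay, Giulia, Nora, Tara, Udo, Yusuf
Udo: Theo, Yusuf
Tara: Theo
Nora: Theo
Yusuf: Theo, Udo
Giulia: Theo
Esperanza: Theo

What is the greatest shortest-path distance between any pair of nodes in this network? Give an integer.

2

Eccentricity of each node (its greatest distance to any other): Esperanza:2, Fay:2, Giulia:2, Nora:2, Tara:2, Theo:1, Udo:2, Yusuf:2.
The maximum eccentricity is 2, realized for instance by the pair Nora–Giulia via Nora – Theo – Giulia. So the diameter is 2.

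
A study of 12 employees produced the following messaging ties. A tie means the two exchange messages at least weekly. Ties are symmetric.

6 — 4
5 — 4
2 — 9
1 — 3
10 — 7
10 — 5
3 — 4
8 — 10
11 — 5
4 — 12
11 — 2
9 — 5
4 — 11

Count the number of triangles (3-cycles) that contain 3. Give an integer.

3's neighbors are 1 and 4, but none of them are tied to each other, so no triangle contains 3.

0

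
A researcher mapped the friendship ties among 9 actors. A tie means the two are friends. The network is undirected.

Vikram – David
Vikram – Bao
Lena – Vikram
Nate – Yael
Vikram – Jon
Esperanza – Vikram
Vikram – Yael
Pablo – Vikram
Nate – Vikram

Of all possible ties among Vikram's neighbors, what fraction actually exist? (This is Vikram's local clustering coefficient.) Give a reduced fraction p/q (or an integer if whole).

1/28

Vikram's neighbors: Bao, David, Esperanza, Jon, Lena, Nate, Pablo, and Yael (k = 8).
Possible neighbor pairs: C(8,2) = 28. Edges among them: Nate–Yael → e = 1.
Clustering(Vikram) = 1/28.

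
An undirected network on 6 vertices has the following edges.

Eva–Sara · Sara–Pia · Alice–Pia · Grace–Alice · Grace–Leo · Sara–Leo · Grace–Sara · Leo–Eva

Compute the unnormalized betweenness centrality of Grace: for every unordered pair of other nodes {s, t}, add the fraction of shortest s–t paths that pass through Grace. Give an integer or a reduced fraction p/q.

13/6

Pairs whose geodesics pass through Grace — Alice–Leo: 1; Alice–Eva: 2/3; Alice–Sara: 1/2.
All other pairs contribute 0.
Summing the contributions gives betweenness(Grace) = 13/6.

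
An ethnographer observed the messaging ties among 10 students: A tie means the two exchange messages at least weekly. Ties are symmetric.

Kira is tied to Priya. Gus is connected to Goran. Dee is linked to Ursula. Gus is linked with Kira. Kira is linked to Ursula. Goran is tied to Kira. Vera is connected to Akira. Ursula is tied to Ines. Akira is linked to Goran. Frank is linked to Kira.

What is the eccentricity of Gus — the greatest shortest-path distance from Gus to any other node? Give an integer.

3

Distances from Gus: Akira:2, Dee:3, Frank:2, Goran:1, Ines:3, Kira:1, Priya:2, Ursula:2, Vera:3.
The largest is 3 (to Vera, Ines, and Dee), so the eccentricity of Gus is 3.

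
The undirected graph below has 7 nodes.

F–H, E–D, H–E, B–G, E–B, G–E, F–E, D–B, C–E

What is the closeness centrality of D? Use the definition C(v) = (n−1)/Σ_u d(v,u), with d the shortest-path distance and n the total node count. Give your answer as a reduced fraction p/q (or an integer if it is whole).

3/5

Distances from D: B:1, C:2, E:1, F:2, G:2, H:2. Sum = 10.
n = 7, so closeness = 6/10 = 3/5.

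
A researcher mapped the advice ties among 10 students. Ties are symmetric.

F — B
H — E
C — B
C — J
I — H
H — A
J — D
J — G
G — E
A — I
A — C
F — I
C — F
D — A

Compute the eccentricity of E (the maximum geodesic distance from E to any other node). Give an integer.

4

Distances from E: A:2, B:4, C:3, D:3, F:3, G:1, H:1, I:2, J:2.
The largest is 4 (to B), so the eccentricity of E is 4.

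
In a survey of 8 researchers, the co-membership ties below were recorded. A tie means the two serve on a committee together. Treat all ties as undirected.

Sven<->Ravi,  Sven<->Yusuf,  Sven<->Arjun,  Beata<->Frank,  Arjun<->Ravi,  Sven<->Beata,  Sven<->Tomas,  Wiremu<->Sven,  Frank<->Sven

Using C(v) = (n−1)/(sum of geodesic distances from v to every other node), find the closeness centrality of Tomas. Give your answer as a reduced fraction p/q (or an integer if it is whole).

7/13

Distances from Tomas: Arjun:2, Beata:2, Frank:2, Ravi:2, Sven:1, Wiremu:2, Yusuf:2. Sum = 13.
n = 8, so closeness = 7/13.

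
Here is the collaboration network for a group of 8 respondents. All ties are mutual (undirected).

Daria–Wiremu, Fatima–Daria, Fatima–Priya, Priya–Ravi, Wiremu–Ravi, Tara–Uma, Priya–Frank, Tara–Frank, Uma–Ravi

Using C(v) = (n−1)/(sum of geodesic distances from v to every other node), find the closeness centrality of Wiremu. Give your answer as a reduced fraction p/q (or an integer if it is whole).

1/2

Distances from Wiremu: Daria:1, Fatima:2, Frank:3, Priya:2, Ravi:1, Tara:3, Uma:2. Sum = 14.
n = 8, so closeness = 7/14 = 1/2.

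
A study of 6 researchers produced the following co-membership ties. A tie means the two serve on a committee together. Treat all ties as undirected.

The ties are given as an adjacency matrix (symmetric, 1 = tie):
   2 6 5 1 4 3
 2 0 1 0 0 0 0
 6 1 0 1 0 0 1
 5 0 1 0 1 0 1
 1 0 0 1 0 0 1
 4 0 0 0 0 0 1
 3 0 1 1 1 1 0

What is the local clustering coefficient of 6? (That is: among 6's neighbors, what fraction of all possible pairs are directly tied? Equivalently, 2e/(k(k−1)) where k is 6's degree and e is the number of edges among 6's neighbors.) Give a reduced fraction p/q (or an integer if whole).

1/3

6's neighbors: 2, 3, and 5 (k = 3).
Possible neighbor pairs: C(3,2) = 3. Edges among them: 3–5 → e = 1.
Clustering(6) = 1/3.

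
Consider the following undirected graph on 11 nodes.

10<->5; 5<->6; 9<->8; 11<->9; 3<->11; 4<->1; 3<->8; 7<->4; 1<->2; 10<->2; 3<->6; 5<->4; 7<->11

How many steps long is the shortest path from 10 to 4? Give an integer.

One shortest route is 10 – 5 – 4, which uses 2 edges, and 10 and 4 are not directly tied, so nothing shorter exists. So d(10,4) = 2.

2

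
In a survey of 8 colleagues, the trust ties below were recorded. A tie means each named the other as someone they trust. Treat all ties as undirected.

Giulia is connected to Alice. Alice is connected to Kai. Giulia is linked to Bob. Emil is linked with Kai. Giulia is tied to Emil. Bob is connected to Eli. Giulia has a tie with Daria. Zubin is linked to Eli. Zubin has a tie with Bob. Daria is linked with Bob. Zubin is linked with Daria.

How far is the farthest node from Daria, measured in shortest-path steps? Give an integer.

Distances from Daria: Alice:2, Bob:1, Eli:2, Emil:2, Giulia:1, Kai:3, Zubin:1.
The largest is 3 (to Kai), so the eccentricity of Daria is 3.

3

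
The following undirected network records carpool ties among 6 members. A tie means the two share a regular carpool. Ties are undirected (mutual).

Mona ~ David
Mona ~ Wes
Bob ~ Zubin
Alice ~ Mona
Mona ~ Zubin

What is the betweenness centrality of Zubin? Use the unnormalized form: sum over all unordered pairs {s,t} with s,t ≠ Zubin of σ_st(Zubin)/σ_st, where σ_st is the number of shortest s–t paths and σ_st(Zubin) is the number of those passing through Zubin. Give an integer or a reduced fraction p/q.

Pairs whose geodesics pass through Zubin — Bob–Mona: 1; Bob–Alice: 1; Bob–David: 1; Bob–Wes: 1.
All other pairs contribute 0.
Summing the contributions gives betweenness(Zubin) = 4.

4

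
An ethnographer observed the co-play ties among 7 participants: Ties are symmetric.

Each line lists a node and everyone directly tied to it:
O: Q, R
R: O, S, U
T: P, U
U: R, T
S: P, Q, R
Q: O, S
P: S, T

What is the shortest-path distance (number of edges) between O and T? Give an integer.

3

One shortest route is O – R – U – T, which uses 3 edges, and at distance 2 from O we only reach {S, U}, which does not include T. So d(O,T) = 3.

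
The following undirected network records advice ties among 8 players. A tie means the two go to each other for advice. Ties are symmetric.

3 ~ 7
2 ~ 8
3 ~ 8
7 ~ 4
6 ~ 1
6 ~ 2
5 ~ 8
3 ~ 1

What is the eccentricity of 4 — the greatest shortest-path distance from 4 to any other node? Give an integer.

Distances from 4: 1:3, 2:4, 3:2, 5:4, 6:4, 7:1, 8:3.
The largest is 4 (to 5, 2, and 6), so the eccentricity of 4 is 4.

4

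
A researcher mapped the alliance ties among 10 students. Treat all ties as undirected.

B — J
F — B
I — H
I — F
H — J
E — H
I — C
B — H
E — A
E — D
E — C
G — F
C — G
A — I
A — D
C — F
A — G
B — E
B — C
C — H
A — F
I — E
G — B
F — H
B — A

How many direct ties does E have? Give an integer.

E is directly tied to A, B, C, D, H, and I. That is 6 neighbors, so the degree of E is 6.

6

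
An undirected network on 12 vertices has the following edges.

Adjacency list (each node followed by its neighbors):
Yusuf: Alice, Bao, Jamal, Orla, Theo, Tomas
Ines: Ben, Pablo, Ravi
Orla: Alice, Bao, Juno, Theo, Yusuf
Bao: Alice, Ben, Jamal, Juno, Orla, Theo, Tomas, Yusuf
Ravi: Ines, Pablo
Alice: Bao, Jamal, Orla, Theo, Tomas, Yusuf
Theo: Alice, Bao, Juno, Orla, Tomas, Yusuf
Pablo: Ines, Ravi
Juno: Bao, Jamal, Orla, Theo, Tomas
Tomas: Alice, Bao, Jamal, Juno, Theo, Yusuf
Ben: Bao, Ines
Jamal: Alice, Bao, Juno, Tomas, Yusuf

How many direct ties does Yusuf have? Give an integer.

Yusuf is directly tied to Alice, Bao, Jamal, Orla, Theo, and Tomas. That is 6 neighbors, so the degree of Yusuf is 6.

6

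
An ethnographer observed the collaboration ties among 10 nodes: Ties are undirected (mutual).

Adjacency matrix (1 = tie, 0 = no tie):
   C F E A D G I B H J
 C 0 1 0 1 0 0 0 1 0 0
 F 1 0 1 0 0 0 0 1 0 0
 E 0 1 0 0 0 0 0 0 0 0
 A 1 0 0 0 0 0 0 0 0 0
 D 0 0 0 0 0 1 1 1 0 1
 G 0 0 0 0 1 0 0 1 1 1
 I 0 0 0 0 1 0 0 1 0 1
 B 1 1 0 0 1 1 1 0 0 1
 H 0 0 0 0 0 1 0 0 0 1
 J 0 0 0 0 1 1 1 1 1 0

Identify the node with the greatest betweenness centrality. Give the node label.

B

Unnormalized betweenness of each node: A:0, B:61/3, C:8, D:1/3, E:0, F:8, G:3, H:0, I:0, J:13/3.
B has the largest value, 61/3, making it the main broker — the node through which the most shortest paths run.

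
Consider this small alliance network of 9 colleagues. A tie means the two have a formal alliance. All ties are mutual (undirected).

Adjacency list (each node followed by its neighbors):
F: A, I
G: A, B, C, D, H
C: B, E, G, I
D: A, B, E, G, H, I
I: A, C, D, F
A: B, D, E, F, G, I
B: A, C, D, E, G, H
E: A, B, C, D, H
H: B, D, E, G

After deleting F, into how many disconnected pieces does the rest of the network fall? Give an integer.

1

F's neighbors (A and I) remain reachable from one another through other ties, so the rest of the network stays in one piece.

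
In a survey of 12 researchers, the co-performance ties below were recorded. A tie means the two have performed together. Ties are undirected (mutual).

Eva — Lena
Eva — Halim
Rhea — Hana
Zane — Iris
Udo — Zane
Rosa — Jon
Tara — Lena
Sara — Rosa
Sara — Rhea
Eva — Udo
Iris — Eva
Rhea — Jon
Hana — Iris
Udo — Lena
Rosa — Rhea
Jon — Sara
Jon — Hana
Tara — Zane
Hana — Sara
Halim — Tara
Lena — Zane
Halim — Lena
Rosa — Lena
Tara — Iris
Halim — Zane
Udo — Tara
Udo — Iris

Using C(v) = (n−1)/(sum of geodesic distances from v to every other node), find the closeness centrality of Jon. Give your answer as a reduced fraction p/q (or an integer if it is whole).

11/23

Distances from Jon: Eva:3, Halim:3, Hana:1, Iris:2, Lena:2, Rhea:1, Rosa:1, Sara:1, Tara:3, Udo:3, Zane:3. Sum = 23.
n = 12, so closeness = 11/23.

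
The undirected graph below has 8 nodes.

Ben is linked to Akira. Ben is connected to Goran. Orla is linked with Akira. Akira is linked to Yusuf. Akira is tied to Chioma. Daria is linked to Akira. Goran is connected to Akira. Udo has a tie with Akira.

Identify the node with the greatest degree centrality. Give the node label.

Akira

Degrees — Akira:7, Ben:2, Chioma:1, Daria:1, Goran:2, Orla:1, Udo:1, Yusuf:1.
The maximum is 7, attained only by Akira.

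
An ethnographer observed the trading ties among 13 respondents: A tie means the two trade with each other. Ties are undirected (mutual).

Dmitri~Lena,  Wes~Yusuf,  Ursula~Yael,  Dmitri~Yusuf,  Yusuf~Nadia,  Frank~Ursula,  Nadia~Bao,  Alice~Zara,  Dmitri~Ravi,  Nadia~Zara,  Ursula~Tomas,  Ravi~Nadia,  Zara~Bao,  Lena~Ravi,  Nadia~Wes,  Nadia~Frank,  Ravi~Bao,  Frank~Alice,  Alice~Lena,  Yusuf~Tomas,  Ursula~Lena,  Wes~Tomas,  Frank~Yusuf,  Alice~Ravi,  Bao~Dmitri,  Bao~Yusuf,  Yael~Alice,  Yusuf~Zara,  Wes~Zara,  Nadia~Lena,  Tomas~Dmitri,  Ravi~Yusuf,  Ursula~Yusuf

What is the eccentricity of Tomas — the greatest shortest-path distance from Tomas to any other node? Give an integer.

3

Distances from Tomas: Alice:3, Bao:2, Dmitri:1, Frank:2, Lena:2, Nadia:2, Ravi:2, Ursula:1, Wes:1, Yael:2, Yusuf:1, Zara:2.
The largest is 3 (to Alice), so the eccentricity of Tomas is 3.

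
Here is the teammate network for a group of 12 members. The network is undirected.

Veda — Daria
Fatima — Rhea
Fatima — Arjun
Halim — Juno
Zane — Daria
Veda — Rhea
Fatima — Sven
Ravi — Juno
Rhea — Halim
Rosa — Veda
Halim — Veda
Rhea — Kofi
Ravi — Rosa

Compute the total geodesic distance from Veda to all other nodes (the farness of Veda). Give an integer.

20

Distances from Veda: Arjun:3, Daria:1, Fatima:2, Halim:1, Juno:2, Kofi:2, Ravi:2, Rhea:1, Rosa:1, Sven:3, Zane:2.
Sum = 3 + 1 + 2 + 1 + 2 + 2 + 2 + 1 + 1 + 3 + 2 = 20.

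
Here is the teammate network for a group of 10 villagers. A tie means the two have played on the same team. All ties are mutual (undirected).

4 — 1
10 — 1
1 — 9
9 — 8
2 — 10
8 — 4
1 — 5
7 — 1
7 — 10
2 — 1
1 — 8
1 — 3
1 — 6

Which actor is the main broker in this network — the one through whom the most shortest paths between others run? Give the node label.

Unnormalized betweenness of each node: 1:31, 2:0, 3:0, 4:0, 5:0, 6:0, 7:0, 8:1/2, 9:0, 10:1/2.
1 has the largest value, 31, making it the main broker — the node through which the most shortest paths run.

1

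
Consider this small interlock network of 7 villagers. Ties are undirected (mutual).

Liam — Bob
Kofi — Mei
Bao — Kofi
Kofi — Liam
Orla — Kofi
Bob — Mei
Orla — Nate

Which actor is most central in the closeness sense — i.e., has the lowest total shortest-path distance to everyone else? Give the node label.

Kofi

Farness (sum of distances to all others) for each node — Bao:13, Bob:14, Kofi:8, Liam:11, Mei:11, Nate:16, Orla:11.
The smallest farness is 8, for Kofi, so Kofi has the highest closeness.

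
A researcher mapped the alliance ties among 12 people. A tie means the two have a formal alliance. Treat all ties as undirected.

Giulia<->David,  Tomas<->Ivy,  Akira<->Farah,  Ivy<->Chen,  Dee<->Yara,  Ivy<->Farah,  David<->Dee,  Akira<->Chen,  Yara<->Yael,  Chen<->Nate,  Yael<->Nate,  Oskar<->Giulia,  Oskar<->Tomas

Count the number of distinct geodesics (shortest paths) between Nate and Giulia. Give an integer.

2

The shortest distance is 5. The length-5 paths are: Nate–Yael–Yara–Dee–David–Giulia; Nate–Chen–Ivy–Tomas–Oskar–Giulia.
That gives 2 distinct shortest paths.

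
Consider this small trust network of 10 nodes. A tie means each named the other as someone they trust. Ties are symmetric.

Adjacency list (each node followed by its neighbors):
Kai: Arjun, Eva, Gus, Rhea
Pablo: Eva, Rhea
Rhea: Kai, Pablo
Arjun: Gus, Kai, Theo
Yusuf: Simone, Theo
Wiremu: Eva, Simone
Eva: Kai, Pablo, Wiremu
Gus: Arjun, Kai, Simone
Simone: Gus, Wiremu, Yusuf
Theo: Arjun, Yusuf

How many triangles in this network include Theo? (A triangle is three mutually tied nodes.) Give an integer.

Theo's neighbors are Arjun and Yusuf, but none of them are tied to each other, so no triangle contains Theo.

0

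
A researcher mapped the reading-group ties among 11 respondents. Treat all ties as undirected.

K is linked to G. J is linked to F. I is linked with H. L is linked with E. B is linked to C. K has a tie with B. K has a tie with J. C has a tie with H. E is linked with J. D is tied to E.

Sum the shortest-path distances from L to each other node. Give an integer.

Distances from L: B:4, C:5, D:2, E:1, F:3, G:4, H:6, I:7, J:2, K:3.
Sum = 4 + 5 + 2 + 1 + 3 + 4 + 6 + 7 + 2 + 3 = 37.

37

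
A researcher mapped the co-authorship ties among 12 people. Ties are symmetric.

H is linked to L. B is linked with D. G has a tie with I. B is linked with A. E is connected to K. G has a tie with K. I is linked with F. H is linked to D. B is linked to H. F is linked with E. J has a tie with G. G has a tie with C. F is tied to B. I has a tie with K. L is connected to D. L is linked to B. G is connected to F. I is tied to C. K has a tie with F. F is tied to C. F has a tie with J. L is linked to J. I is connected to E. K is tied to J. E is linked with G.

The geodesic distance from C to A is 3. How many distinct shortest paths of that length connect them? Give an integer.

The shortest distance is 3, and the only length-3 path is C–F–B–A. So there is exactly 1 shortest path.

1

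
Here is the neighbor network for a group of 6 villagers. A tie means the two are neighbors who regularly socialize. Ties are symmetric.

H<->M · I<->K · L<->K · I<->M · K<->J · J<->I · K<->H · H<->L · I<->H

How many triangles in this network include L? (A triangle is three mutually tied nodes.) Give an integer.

L's neighbors: H and K.
Neighbor pairs that are themselves tied: L–H–K. Each forms one triangle with L, for 1 in total.

1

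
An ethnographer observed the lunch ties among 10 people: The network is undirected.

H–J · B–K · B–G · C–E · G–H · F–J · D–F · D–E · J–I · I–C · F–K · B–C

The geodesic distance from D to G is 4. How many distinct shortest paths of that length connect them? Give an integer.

3

The shortest distance is 4. The length-4 paths are: D–F–K–B–G; D–E–C–B–G; D–F–J–H–G.
That gives 3 distinct shortest paths.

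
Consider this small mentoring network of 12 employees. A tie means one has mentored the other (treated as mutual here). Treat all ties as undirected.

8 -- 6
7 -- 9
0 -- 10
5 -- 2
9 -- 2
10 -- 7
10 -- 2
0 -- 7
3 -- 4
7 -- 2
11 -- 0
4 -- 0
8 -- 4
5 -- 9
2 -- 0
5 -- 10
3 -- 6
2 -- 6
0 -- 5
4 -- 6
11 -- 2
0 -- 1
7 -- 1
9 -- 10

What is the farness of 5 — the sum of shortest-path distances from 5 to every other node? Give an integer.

20

Distances from 5: 0:1, 1:2, 2:1, 3:3, 4:2, 6:2, 7:2, 8:3, 9:1, 10:1, 11:2.
Sum = 1 + 2 + 1 + 3 + 2 + 2 + 2 + 3 + 1 + 1 + 2 = 20.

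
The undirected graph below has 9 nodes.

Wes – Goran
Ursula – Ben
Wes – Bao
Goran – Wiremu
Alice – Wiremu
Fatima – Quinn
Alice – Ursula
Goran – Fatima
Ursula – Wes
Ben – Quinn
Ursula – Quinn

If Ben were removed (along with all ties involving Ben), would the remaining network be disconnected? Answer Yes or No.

No

Even without Ben, every remaining node can still reach every other (the residual graph is connected), so Ben is not a cut vertex.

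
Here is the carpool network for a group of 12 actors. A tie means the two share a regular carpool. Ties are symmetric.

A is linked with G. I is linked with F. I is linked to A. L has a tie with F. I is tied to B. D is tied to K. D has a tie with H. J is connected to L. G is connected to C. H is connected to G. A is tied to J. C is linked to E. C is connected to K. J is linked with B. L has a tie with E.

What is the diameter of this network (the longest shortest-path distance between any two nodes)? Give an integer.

5

Eccentricity of each node (its greatest distance to any other): A:3, B:5, C:4, D:5, E:3, F:5, G:3, H:4, I:4, J:4, K:5, L:4.
The maximum eccentricity is 5, realized for instance by the pair B–K via B – J – L – E – C – K. So the diameter is 5.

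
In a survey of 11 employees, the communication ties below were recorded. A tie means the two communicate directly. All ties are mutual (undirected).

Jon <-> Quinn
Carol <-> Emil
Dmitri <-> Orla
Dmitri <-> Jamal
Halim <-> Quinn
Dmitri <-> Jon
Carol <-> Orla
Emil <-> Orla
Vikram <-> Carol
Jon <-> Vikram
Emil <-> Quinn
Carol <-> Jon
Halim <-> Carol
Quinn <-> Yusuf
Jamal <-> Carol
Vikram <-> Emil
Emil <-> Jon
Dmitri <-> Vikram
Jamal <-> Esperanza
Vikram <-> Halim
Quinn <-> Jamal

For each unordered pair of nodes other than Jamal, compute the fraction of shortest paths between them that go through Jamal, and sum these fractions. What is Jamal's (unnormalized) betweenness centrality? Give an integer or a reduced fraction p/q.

43/4

Pairs whose geodesics pass through Jamal — Esperanza–Quinn: 1; Esperanza–Emil: 2/2; Esperanza–Vikram: 2/2; Esperanza–Halim: 2/2; Esperanza–Dmitri: 1; Esperanza–Orla: 2/2; Esperanza–Jon: 3/3; Esperanza–Carol: 1; Esperanza–Yusuf: 1; Quinn–Dmitri: 1/2; Quinn–Carol: 1/4; Dmitri–Carol: 1/4; Dmitri–Yusuf: 1/2; Carol–Yusuf: 1/4.
All other pairs contribute 0.
Summing the contributions gives betweenness(Jamal) = 43/4.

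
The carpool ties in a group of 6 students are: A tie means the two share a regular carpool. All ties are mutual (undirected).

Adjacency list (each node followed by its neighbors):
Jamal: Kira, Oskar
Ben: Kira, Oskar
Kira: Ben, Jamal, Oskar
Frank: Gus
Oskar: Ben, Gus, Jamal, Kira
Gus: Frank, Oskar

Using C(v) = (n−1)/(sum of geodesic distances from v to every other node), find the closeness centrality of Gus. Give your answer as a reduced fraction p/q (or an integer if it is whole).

Distances from Gus: Ben:2, Frank:1, Jamal:2, Kira:2, Oskar:1. Sum = 8.
n = 6, so closeness = 5/8.

5/8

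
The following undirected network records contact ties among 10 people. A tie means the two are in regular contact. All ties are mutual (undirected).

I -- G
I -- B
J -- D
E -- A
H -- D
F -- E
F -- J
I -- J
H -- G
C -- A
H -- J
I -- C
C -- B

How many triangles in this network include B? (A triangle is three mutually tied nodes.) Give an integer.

B's neighbors: C and I.
Neighbor pairs that are themselves tied: B–C–I. Each forms one triangle with B, for 1 in total.

1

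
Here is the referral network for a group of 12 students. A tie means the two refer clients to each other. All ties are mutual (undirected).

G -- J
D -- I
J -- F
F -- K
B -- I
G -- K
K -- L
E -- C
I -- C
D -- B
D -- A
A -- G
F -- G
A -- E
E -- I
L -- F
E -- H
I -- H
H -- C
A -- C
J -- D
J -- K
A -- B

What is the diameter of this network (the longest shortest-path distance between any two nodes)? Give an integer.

Eccentricity of each node (its greatest distance to any other): A:3, B:4, C:4, D:3, E:4, F:4, G:3, H:5, I:4, J:3, K:4, L:5.
The maximum eccentricity is 5, realized for instance by the pair L–H via L – F – G – A – C – H. So the diameter is 5.

5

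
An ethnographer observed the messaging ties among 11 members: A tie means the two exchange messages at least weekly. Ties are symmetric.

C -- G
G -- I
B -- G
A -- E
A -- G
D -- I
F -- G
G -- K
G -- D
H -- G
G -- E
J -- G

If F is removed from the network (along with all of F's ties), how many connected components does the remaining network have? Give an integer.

1

F's neighbors (G) remain reachable from one another through other ties, so the rest of the network stays in one piece.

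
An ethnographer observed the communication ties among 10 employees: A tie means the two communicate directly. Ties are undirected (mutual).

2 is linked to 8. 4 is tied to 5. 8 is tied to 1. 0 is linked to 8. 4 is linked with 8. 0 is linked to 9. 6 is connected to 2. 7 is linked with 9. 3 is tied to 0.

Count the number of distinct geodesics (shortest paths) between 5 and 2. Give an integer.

1

The shortest distance is 3, and the only length-3 path is 5–4–8–2. So there is exactly 1 shortest path.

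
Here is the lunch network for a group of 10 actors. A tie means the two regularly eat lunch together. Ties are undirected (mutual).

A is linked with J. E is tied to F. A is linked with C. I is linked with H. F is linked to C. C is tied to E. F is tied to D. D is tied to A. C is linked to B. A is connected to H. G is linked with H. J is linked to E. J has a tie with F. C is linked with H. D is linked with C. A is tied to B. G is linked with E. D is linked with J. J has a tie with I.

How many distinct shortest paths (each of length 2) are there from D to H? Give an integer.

The shortest distance is 2. The length-2 paths are: D–C–H; D–A–H.
That gives 2 distinct shortest paths.

2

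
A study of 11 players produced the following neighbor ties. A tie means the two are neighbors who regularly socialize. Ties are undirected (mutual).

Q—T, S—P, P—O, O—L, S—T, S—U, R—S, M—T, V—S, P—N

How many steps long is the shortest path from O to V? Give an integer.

One shortest route is O – P – S – V, which uses 3 edges, and at distance 2 from O we only reach {N, S}, which does not include V. So d(O,V) = 3.

3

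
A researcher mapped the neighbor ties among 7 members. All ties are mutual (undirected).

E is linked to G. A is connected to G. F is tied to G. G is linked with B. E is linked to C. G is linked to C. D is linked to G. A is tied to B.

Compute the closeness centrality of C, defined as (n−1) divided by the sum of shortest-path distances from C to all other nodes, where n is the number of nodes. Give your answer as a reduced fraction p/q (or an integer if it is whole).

Distances from C: A:2, B:2, D:2, E:1, F:2, G:1. Sum = 10.
n = 7, so closeness = 6/10 = 3/5.

3/5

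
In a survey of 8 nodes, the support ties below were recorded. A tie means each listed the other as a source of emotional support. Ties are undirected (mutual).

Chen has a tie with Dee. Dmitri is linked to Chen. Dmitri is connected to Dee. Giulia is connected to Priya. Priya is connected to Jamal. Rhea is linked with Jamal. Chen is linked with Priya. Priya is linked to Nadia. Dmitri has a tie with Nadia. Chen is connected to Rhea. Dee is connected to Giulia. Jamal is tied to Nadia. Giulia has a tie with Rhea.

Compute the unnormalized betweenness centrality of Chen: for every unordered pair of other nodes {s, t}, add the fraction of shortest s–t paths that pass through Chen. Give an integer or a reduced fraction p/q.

Pairs whose geodesics pass through Chen — Priya–Dee: 1/2; Priya–Dmitri: 1/2; Priya–Rhea: 1/3; Dee–Jamal: 2/5; Dee–Rhea: 1/2; Dmitri–Rhea: 1.
All other pairs contribute 0.
Summing the contributions gives betweenness(Chen) = 97/30.

97/30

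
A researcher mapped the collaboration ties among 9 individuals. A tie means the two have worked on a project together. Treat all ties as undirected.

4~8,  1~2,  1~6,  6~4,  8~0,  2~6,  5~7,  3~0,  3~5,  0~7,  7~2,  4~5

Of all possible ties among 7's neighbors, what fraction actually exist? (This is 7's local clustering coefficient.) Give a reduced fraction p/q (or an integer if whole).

7's neighbors: 0, 2, and 5 (k = 3).
Possible neighbor pairs: C(3,2) = 3. Edges among them: none → e = 0.
Clustering(7) = 0/3 = 0.

0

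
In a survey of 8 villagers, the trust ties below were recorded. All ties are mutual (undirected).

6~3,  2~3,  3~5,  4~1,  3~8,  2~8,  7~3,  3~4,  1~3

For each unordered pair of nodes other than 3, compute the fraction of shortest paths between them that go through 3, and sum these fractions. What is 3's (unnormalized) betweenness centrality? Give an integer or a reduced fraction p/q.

19

Pairs whose geodesics pass through 3 — 8–1: 1; 8–6: 1; 8–7: 1; 8–4: 1; 8–5: 1; 1–2: 1; 1–6: 1; 1–7: 1; 1–5: 1; 2–6: 1; 2–7: 1; 2–4: 1; 2–5: 1; 6–7: 1 … (+5 more pairs).
All other pairs contribute 0.
Summing the contributions gives betweenness(3) = 19.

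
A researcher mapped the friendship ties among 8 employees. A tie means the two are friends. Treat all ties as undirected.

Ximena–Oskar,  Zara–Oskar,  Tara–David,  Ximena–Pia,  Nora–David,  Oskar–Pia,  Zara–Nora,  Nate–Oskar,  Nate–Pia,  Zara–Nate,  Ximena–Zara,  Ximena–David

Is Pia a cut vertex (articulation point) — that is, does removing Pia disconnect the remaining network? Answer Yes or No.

No

Even without Pia, every remaining node can still reach every other (the residual graph is connected), so Pia is not a cut vertex.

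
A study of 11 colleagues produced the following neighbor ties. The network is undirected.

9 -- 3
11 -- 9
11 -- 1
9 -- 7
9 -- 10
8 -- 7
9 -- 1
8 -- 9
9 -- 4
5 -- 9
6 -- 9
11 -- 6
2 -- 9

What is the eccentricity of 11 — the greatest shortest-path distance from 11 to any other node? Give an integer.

Distances from 11: 1:1, 2:2, 3:2, 4:2, 5:2, 6:1, 7:2, 8:2, 9:1, 10:2.
The largest is 2 (to 8, 7, 3, 4, 5, 2, and 10), so the eccentricity of 11 is 2.

2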